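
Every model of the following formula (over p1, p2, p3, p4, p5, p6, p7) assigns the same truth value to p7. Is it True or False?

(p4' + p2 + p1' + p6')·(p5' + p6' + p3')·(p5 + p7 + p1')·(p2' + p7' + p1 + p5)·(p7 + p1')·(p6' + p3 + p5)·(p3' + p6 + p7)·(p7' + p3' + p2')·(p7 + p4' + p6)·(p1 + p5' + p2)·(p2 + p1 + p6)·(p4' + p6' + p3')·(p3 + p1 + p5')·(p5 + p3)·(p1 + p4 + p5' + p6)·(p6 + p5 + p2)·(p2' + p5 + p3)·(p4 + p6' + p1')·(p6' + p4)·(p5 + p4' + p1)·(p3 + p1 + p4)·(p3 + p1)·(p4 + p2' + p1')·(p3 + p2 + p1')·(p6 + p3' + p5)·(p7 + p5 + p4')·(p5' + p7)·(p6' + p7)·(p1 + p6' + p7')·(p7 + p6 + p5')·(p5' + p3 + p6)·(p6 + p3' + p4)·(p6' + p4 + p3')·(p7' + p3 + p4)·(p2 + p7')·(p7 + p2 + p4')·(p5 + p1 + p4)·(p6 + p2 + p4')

True

Suppose p7 = 0.
From the singleton clause (p1'), p1 = 0.
From the singleton clause (p3), p3 = 1.
From the singleton clause (p6), p6 = 1.
But (p6') is also a unit clause — contradiction.
So every satisfying assignment has p7 = True.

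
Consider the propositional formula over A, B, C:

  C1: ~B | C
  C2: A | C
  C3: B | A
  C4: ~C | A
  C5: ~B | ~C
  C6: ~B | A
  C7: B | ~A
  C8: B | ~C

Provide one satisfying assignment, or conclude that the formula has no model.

Case B = 0:
The clause (A) is unit, so A = 1.
But (~A) is also a unit clause — contradiction.
Undo B and try B = 1.
The clause (C) is unit, so C = 1.
But (~C) is also a unit clause — contradiction.
Both values of B lead to a conflict.

UNSATISFIABLE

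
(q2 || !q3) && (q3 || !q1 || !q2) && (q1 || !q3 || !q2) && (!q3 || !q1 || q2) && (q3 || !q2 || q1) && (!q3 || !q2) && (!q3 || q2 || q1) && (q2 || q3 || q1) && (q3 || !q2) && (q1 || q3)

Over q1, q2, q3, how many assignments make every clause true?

There are 2^3 = 8 truth assignments over (q1, q2, q3).
Split on q2. With q2 = true, the clauses containing q2 are satisfied and !q2 drops from the rest; 0 of the 2^2 = 4 assignments to the other variables satisfy what remains.
With q2 = false, by the same count on the reduced clause set, 1 assignment works.
(One model: q1=T, q2=F, q3=F.)
Total: 0 + 1 = 1.

1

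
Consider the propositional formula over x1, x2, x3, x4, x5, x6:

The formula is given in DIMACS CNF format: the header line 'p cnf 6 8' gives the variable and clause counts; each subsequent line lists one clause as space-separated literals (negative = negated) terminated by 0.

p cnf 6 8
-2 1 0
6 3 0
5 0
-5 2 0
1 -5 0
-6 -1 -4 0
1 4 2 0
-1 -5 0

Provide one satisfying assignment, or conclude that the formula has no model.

UNSATISFIABLE

The clause (x5) is unit, so x5 = True.
The clause (x2) is unit, so x2 = True.
The clause (x1) is unit, so x1 = True.
That conflicts with the unit clause (¬x1).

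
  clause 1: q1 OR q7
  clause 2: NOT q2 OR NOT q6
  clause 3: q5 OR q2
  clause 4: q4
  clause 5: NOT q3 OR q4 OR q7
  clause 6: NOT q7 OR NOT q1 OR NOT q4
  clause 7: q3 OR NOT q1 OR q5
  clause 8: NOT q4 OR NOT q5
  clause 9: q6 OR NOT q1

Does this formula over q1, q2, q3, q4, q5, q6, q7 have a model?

Satisfiable

From the singleton clause (q4), q4 = true.
From the singleton clause (NOT q5), q5 = false.
From the singleton clause (q2), q2 = true.
From the singleton clause (NOT q6), q6 = false.
From the singleton clause (NOT q1), q1 = false.
From the singleton clause (q7), q7 = true.
Every clause is now satisfied; q3 is unconstrained.
A satisfying assignment: q1: false, q2: true, q3: true, q4: true, q5: false, q6: false, q7: true.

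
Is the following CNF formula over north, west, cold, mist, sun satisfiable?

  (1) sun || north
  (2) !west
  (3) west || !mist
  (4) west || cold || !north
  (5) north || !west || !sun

Yes, satisfiable

Unit clause (!west) forces west = false.
Unit clause (!mist) forces mist = false.
Suppose sun = true.
Suppose cold = false.
Unit clause (!north) forces north = false.
All clauses are satisfied.
A satisfying assignment: north=false,  west=false,  cold=false,  mist=false,  sun=true.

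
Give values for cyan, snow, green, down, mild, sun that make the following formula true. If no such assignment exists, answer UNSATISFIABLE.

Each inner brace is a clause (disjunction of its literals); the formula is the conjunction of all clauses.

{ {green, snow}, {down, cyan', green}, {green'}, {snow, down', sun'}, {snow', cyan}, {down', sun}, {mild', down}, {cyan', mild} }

(green') alone gives green = 0.
(snow) alone gives snow = 1.
(cyan) alone gives cyan = 1.
(down) alone gives down = 1.
(sun) alone gives sun = 1.
(mild) alone gives mild = 1.
This assignment satisfies each clause.

cyan: 1; snow: 1; green: 0; down: 1; mild: 1; sun: 1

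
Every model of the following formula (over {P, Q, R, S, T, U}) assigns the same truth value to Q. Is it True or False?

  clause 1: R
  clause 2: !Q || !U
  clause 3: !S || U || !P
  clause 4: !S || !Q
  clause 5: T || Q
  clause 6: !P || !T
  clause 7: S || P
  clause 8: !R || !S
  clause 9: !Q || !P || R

True

Suppose Q = false.
The clause (R) is unit, so R = true.
The clause (T) is unit, so T = true.
The clause (!P) is unit, so P = false.
The clause (S) is unit, so S = true.
Now (!S) is unsatisfied and unit — conflict.
So every satisfying assignment has Q = True.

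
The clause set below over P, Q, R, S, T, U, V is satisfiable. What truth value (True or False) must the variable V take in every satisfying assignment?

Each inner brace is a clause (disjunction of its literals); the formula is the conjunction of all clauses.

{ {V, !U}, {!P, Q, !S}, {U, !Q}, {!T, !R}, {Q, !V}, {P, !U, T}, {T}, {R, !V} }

False

Suppose V = true.
From the singleton clause (Q), Q = true.
From the singleton clause (U), U = true.
From the singleton clause (T), T = true.
From the singleton clause (!R), R = false.
Now (R) is unsatisfied and unit — conflict.
So every satisfying assignment has V = False.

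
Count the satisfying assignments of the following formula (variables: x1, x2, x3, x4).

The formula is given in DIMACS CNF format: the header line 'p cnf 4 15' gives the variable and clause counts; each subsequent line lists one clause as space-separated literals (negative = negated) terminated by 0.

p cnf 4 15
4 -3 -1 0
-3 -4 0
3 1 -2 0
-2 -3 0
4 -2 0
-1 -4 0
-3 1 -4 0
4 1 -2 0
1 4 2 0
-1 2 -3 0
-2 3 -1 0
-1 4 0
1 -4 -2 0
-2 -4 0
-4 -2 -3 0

There are 2^4 = 16 truth assignments over (x1, x2, x3, x4).
Check each against the 15 clauses (columns in the order x1, x2, x3, x4):
  F F F F  ✗ fails (x1 ∨ x4 ∨ x2)
  F F F T  ✓ satisfies all
  F F T F  ✗ fails (x1 ∨ x4 ∨ x2)
  F F T T  ✗ fails (¬x3 ∨ ¬x4)
  F T F F  ✗ fails (x3 ∨ x1 ∨ ¬x2)
  F T F T  ✗ fails (x3 ∨ x1 ∨ ¬x2)
  F T T F  ✗ fails (¬x2 ∨ ¬x3)
  F T T T  ✗ fails (¬x3 ∨ ¬x4)
  T F F F  ✗ fails (¬x1 ∨ x4)
  T F F T  ✗ fails (¬x1 ∨ ¬x4)
  T F T F  ✗ fails (x4 ∨ ¬x3 ∨ ¬x1)
  T F T T  ✗ fails (¬x3 ∨ ¬x4)
  T T F F  ✗ fails (x4 ∨ ¬x2)
  T T F T  ✗ fails (¬x1 ∨ ¬x4)
  T T T F  ✗ fails (x4 ∨ ¬x3 ∨ ¬x1)
  T T T T  ✗ fails (¬x3 ∨ ¬x4)
1 of the 16 rows is a model.

1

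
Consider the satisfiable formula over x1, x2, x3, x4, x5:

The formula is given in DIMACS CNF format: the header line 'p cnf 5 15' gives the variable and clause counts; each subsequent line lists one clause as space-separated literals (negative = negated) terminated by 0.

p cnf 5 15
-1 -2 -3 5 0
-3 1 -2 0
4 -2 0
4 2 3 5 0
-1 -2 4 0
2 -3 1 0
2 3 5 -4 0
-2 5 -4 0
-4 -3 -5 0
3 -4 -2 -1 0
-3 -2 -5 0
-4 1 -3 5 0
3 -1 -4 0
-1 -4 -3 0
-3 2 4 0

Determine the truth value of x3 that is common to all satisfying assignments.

False

Suppose x3 = True.
Case x1 = True:
The clause (¬x4) is unit, so x4 = False.
The clause (¬x2) is unit, so x2 = False.
Now (x2) is unsatisfied and unit — conflict.
That branch fails; take x1 = False instead.
The clause (¬x2) is unit, so x2 = False.
Now (x2) is unsatisfied and unit — conflict.
Either choice for x1 ends in contradiction.
So every satisfying assignment has x3 = False.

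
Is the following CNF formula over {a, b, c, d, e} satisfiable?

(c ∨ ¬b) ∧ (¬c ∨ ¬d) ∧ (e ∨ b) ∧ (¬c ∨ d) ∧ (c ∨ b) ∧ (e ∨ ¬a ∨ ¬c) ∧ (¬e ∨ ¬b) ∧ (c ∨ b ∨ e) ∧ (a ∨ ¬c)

Branch on c: set c = True.
The clause (¬d) is unit, so d = False.
But (d) is also a unit clause — contradiction.
So c must be the other value — set c = False.
The clause (¬b) is unit, so b = False.
But (b) is also a unit clause — contradiction.
Either choice for c ends in contradiction.
No assignment satisfies every clause.

Unsatisfiable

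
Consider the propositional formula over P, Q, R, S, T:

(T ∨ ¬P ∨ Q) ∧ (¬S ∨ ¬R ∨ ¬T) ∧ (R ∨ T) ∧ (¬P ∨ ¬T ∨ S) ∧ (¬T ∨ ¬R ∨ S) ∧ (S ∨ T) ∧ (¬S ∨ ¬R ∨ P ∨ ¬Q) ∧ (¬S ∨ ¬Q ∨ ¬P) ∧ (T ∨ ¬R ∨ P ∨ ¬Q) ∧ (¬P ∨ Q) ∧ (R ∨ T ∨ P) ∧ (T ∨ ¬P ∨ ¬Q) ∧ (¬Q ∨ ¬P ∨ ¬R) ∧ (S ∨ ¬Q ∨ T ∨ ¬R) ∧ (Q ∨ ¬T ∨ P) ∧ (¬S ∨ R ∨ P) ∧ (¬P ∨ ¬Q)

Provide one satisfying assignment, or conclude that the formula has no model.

P ↦ False, Q ↦ True, R ↦ False, S ↦ False, T ↦ True

Case R = False:
From the singleton clause (T), T = True.
Case P = False:
From the singleton clause (Q), Q = True.
From the singleton clause (¬S), S = False.
This assignment satisfies each clause.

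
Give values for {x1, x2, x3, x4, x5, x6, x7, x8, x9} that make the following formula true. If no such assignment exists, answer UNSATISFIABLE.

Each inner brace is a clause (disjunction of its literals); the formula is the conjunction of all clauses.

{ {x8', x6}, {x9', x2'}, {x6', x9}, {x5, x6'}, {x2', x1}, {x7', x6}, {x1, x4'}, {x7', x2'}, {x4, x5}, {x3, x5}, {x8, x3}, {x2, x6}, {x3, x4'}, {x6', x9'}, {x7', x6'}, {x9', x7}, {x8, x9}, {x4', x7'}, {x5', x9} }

Suppose x8 = 0.
(x3) alone gives x3 = 1.
(x9) alone gives x9 = 1.
(x2') alone gives x2 = 0.
(x6) alone gives x6 = 1.
But (x6') is also a unit clause — contradiction.
So x8 must be the other value — set x8 = 1.
(x6) alone gives x6 = 1.
(x9) alone gives x9 = 1.
But (x9') is also a unit clause — contradiction.
Either choice for x8 ends in contradiction.

UNSATISFIABLE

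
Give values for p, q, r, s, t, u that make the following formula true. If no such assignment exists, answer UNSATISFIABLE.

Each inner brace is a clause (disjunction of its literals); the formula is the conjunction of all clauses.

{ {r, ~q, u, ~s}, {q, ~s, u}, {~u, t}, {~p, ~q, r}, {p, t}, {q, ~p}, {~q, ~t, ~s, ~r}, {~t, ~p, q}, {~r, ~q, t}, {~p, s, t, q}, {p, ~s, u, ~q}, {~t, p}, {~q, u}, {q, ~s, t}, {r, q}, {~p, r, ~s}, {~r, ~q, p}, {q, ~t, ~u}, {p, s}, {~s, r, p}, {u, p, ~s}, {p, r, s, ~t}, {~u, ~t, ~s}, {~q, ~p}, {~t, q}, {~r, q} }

UNSATISFIABLE

Case u = 0:
(~q) alone gives q = 0.
(~s) alone gives s = 0.
(~p) alone gives p = 0.
Now (p) is unsatisfied and unit — conflict.
That branch fails; take u = 1 instead.
(t) alone gives t = 1.
(p) alone gives p = 1.
(q) alone gives q = 1.
Now (~q) is unsatisfied and unit — conflict.
Either choice for u ends in contradiction.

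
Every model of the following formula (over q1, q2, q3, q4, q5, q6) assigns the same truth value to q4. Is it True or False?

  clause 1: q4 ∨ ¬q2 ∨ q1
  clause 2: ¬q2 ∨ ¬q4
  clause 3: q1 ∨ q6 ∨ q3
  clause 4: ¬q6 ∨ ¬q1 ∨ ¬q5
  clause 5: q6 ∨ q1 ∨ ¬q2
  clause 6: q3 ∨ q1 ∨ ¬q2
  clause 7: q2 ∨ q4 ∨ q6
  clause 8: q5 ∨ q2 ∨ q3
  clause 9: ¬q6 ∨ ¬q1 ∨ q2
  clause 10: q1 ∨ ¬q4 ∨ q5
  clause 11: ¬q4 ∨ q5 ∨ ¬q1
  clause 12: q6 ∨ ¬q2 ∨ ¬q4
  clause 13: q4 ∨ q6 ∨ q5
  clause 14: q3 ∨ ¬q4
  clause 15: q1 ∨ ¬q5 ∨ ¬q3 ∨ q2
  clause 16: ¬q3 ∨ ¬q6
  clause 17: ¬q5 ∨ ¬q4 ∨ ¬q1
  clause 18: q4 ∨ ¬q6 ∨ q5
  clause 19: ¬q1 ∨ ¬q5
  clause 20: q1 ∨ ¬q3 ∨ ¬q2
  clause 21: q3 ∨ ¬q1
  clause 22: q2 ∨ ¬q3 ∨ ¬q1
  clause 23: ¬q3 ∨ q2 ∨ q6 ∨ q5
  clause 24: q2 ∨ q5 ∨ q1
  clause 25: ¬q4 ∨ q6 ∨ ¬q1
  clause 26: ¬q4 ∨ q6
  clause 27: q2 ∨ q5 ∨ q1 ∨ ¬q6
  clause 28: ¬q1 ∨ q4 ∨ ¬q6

False

Suppose q4 = True.
From the singleton clause (¬q2), q2 = False.
From the singleton clause (q3), q3 = True.
From the singleton clause (¬q6), q6 = False.
But (q6) is also a unit clause — contradiction.
So every satisfying assignment has q4 = False.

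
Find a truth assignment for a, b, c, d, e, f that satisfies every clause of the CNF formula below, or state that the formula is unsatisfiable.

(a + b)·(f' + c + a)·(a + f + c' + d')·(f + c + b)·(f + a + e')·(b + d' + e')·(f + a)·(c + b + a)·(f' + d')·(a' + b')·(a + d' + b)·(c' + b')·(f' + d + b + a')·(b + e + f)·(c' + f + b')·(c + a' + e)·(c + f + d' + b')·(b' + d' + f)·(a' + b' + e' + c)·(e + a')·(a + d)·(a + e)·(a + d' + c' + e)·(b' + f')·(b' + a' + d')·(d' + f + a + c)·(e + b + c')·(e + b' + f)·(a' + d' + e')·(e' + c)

Try a = 1.
The clause (b') is unit, so b = 0.
The clause (e) is unit, so e = 1.
The clause (d') is unit, so d = 0.
The clause (f') is unit, so f = 0.
The clause (c) is unit, so c = 1.
Every clause now holds.

a=1,  b=0,  c=1,  d=0,  e=1,  f=0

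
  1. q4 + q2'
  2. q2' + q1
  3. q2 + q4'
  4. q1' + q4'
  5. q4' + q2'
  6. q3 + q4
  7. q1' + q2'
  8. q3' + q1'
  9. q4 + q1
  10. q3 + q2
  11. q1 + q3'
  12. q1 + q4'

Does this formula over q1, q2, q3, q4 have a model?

No

Branch on q4: set q4 = 1.
Unit clause (q2) forces q2 = 1.
That conflicts with the unit clause (q2').
So q4 must be the other value — set q4 = 0.
Unit clause (q2') forces q2 = 0.
Unit clause (q3) forces q3 = 1.
Unit clause (q1') forces q1 = 0.
That conflicts with the unit clause (q1).
Either choice for q4 ends in contradiction.
No assignment satisfies every clause.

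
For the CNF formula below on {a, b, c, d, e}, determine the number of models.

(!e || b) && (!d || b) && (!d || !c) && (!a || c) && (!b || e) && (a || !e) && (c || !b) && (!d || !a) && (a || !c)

There are 2^5 = 32 truth assignments over (a, b, c, d, e).
Split on a. With a = true, the clauses containing a are satisfied and !a drops from the rest; 2 of the 2^4 = 16 assignments to the other variables satisfy what remains.
With a = false, by the same count on the reduced clause set, 1 assignment works.
Total: 2 + 1 = 3.

3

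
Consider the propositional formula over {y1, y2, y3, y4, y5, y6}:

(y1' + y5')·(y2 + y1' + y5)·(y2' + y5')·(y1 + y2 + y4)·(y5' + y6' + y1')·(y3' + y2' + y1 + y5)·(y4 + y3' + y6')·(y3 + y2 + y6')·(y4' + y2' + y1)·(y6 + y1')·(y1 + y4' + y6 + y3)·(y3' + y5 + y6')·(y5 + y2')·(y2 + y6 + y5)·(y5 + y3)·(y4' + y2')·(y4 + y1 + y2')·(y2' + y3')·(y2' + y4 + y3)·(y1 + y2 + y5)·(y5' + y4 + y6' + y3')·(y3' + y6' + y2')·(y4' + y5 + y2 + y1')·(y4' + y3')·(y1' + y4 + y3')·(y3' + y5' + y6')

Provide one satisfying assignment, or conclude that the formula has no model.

UNSATISFIABLE

Try y1 = 0.
Try y2 = 0.
From the singleton clause (y4), y4 = 1.
From the singleton clause (y5), y5 = 1.
From the singleton clause (y3'), y3 = 0.
From the singleton clause (y6'), y6 = 0.
But (y6) is also a unit clause — contradiction.
Backtrack on y2: now try y2 = 1.
From the singleton clause (y5'), y5 = 0.
But (y5) is also a unit clause — contradiction.
Both values of y2 lead to a conflict.
Backtrack on y1: now try y1 = 1.
From the singleton clause (y5'), y5 = 0.
From the singleton clause (y2), y2 = 1.
But (y2') is also a unit clause — contradiction.
Both values of y1 lead to a conflict.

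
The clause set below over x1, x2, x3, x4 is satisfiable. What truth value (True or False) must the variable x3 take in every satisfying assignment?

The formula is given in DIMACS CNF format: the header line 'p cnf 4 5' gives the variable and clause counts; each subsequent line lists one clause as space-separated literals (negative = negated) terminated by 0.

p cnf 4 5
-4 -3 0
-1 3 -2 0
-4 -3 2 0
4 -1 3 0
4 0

False

Suppose x3 = True.
(¬x4) alone gives x4 = False.
Now (x4) is unsatisfied and unit — conflict.
So every satisfying assignment has x3 = False.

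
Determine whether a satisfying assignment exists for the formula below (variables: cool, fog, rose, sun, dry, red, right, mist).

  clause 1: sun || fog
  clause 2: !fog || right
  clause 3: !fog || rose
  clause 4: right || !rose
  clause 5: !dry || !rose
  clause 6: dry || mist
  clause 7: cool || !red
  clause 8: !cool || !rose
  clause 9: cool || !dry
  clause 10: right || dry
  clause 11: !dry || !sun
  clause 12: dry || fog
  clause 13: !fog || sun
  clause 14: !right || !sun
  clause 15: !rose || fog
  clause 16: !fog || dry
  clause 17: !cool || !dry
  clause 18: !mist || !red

Branch on sun: set sun = true.
The clause (!dry) is unit, so dry = false.
The clause (mist) is unit, so mist = true.
The clause (right) is unit, so right = true.
That conflicts with the unit clause (!right).
That branch fails; take sun = false instead.
The clause (fog) is unit, so fog = true.
That conflicts with the unit clause (!fog).
Neither sun = true nor sun = false works.
No assignment satisfies every clause.

Unsatisfiable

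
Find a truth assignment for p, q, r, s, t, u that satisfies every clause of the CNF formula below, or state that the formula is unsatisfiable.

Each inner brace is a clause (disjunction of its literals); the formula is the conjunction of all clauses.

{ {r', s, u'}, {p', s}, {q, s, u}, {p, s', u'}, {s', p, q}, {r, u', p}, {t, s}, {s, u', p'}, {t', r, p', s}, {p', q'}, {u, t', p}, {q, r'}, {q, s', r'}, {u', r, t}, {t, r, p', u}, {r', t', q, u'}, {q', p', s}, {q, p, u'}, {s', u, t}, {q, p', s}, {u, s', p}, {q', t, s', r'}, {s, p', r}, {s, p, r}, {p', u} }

p=1; q=0; r=0; s=1; t=1; u=1

Try p = 1.
The clause (s) is unit, so s = 1.
The clause (q') is unit, so q = 0.
The clause (r') is unit, so r = 0.
The clause (u) is unit, so u = 1.
The clause (t) is unit, so t = 1.
This assignment satisfies each clause.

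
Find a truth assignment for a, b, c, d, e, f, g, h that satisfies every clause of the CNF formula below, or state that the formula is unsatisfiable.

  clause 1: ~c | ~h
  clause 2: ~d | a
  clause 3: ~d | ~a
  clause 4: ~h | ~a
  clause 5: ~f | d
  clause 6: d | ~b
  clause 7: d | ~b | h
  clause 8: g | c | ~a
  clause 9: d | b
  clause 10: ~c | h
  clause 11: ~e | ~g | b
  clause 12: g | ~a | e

UNSATISFIABLE

Case c = 0:
Case d = 0:
(~f) alone gives f = 0.
(~b) alone gives b = 0.
But (b) is also a unit clause — contradiction.
Undo d and try d = 1.
(a) alone gives a = 1.
But (~a) is also a unit clause — contradiction.
Both values of d lead to a conflict.
Undo c and try c = 1.
(~h) alone gives h = 0.
But (h) is also a unit clause — contradiction.
Both values of c lead to a conflict.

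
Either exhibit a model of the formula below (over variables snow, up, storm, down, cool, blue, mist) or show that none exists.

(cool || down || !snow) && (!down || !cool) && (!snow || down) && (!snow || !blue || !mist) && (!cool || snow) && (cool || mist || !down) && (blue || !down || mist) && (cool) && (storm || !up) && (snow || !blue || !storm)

(cool) alone gives cool = true.
(!down) alone gives down = false.
(!snow) alone gives snow = false.
But (snow) is also a unit clause — contradiction.

UNSATISFIABLE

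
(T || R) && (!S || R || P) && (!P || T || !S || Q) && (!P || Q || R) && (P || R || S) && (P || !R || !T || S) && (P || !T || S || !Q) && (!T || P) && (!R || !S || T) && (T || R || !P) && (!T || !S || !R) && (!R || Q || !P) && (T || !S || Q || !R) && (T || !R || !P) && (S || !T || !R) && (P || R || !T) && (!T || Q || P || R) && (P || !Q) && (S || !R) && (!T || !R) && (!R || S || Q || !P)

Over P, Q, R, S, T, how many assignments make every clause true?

There are 2^5 = 32 truth assignments over (P, Q, R, S, T).
Split on S. With S = true, the clauses containing S are satisfied and !S drops from the rest; 1 of the 2^4 = 16 assignments to the other variables satisfy what remains.
With S = false, by the same count on the reduced clause set, 1 assignment works.
Total: 1 + 1 = 2.

2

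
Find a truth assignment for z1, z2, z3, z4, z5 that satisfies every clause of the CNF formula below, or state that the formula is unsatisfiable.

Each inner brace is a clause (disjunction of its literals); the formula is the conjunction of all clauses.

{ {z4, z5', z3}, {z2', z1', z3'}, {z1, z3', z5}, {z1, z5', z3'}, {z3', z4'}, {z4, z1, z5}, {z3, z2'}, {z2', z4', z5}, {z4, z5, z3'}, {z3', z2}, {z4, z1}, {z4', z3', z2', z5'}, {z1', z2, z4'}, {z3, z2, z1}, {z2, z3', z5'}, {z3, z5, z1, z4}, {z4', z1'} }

Try z3 = 0.
(z2') alone gives z2 = 0.
(z1) alone gives z1 = 1.
(z4') alone gives z4 = 0.
(z5') alone gives z5 = 0.
This assignment satisfies each clause.

z1: 1; z2: 0; z3: 0; z4: 0; z5: 0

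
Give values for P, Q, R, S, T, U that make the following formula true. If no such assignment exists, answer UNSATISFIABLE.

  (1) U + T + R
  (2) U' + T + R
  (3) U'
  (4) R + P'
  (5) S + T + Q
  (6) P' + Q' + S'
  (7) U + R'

P ↦ 0, Q ↦ 0, R ↦ 0, S ↦ 1, T ↦ 1, U ↦ 0

Unit clause (U') forces U = 0.
Unit clause (R') forces R = 0.
Unit clause (T) forces T = 1.
Unit clause (P') forces P = 0.
Every clause is now satisfied; Q, S are unconstrained.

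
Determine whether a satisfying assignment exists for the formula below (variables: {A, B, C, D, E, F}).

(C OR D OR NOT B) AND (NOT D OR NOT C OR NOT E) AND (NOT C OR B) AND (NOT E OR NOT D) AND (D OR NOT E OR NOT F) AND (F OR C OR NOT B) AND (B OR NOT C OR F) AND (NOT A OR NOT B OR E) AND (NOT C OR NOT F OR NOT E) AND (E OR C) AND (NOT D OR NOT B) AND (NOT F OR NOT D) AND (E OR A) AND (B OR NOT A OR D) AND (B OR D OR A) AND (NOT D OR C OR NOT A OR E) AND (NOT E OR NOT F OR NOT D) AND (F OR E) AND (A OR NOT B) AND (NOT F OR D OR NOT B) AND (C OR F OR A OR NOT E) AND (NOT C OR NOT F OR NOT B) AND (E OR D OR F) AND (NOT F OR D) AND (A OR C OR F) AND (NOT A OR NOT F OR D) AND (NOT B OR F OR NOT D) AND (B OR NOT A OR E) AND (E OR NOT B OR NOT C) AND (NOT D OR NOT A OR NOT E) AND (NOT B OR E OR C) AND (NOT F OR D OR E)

Satisfiable

Suppose C = true.
Unit clause (B) forces B = true.
Unit clause (NOT D) forces D = false.
Unit clause (A) forces A = true.
Unit clause (E) forces E = true.
Unit clause (NOT F) forces F = false.
Every clause now holds.
A satisfying assignment: A=true; B=true; C=true; D=false; E=true; F=false.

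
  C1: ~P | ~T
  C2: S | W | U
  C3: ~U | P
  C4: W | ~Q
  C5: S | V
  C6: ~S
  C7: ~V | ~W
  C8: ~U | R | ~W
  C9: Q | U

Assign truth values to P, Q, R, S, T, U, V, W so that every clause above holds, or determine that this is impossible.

From the singleton clause (~S), S = 0.
From the singleton clause (V), V = 1.
From the singleton clause (~W), W = 0.
From the singleton clause (U), U = 1.
From the singleton clause (P), P = 1.
From the singleton clause (~T), T = 0.
From the singleton clause (~Q), Q = 0.
No clause remains; R is free.

P ↦ 1, Q ↦ 0, R ↦ 0, S ↦ 0, T ↦ 0, U ↦ 1, V ↦ 1, W ↦ 0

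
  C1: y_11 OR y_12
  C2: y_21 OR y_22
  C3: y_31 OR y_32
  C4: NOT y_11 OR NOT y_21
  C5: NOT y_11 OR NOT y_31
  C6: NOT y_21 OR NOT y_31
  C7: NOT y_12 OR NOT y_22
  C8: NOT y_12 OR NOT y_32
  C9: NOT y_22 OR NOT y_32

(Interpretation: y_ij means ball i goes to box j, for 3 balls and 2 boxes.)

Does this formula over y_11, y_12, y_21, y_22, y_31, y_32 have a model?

Case y_11 = true:
Unit clause (NOT y_21) forces y_21 = false.
Unit clause (y_22) forces y_22 = true.
Unit clause (NOT y_31) forces y_31 = false.
Unit clause (y_32) forces y_32 = true.
That conflicts with the unit clause (NOT y_32).
Backtrack on y_11: now try y_11 = false.
Unit clause (y_12) forces y_12 = true.
Unit clause (NOT y_22) forces y_22 = false.
Unit clause (y_21) forces y_21 = true.
Unit clause (NOT y_31) forces y_31 = false.
Unit clause (y_32) forces y_32 = true.
That conflicts with the unit clause (NOT y_32).
Neither y_11 = true nor y_11 = false works.
No assignment satisfies every clause.

No, unsatisfiable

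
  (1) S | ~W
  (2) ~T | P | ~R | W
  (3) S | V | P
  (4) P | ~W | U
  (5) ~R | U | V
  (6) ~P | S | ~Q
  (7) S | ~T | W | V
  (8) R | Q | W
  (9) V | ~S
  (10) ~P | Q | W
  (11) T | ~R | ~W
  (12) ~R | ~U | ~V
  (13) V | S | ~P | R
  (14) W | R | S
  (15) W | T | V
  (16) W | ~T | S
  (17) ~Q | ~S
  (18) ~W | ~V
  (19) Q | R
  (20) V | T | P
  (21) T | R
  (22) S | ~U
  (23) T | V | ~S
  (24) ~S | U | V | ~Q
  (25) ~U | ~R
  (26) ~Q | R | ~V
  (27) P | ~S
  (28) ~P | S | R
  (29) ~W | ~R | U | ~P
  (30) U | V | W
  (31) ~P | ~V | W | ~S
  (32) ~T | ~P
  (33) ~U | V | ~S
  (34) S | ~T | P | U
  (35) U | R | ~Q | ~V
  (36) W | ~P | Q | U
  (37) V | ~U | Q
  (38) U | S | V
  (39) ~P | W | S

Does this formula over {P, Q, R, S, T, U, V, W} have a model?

Satisfiable

Try S = 0.
(~W) alone gives W = 0.
(R) alone gives R = 1.
(~T) alone gives T = 0.
(V) alone gives V = 1.
(~U) alone gives U = 0.
(~P) alone gives P = 0.
All clauses hold; Q can take either value.
A satisfying assignment: P=0; Q=1; R=1; S=0; T=0; U=0; V=1; W=0.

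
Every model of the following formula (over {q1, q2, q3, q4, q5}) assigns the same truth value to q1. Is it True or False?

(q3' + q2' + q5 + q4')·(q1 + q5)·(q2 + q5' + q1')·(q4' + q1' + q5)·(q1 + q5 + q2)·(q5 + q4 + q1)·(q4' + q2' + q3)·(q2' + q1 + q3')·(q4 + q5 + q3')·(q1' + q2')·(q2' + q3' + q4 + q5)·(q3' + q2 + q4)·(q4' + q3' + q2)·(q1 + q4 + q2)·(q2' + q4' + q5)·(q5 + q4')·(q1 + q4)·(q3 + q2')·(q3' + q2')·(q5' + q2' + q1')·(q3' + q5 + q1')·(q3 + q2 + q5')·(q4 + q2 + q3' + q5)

Suppose q1 = 0.
The clause (q5) is unit, so q5 = 1.
The clause (q4) is unit, so q4 = 1.
Suppose q2 = 0.
The clause (q3') is unit, so q3 = 0.
Now (q3) is unsatisfied and unit — conflict.
Backtrack on q2: now try q2 = 1.
The clause (q3) is unit, so q3 = 1.
Now (q3') is unsatisfied and unit — conflict.
Both values of q2 lead to a conflict.
So every satisfying assignment has q1 = True.

True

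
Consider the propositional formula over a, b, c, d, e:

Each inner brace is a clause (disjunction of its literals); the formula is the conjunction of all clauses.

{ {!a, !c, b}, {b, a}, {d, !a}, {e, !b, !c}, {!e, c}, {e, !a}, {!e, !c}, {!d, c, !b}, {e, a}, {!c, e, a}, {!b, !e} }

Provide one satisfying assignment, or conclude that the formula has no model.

Case b = true:
From the singleton clause (!e), e = false.
From the singleton clause (!c), c = false.
From the singleton clause (!a), a = false.
That conflicts with the unit clause (a).
That branch fails; take b = false instead.
From the singleton clause (a), a = true.
From the singleton clause (!c), c = false.
From the singleton clause (d), d = true.
From the singleton clause (!e), e = false.
That conflicts with the unit clause (e).
Neither b = true nor b = false works.

UNSATISFIABLE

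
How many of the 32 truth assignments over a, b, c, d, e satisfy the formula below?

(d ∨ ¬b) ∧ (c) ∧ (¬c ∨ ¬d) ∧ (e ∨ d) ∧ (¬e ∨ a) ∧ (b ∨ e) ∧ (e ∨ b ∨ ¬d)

1

There are 2^5 = 32 truth assignments over (a, b, c, d, e).
Split on a. With a = True, the clauses containing a are satisfied and ¬a drops from the rest; 1 of the 2^4 = 16 assignments to the other variables satisfy what remains.
With a = False, by the same count on the reduced clause set, 0 assignments work.
(One model: a=T, b=F, c=T, d=F, e=T.)
Total: 1 + 0 = 1.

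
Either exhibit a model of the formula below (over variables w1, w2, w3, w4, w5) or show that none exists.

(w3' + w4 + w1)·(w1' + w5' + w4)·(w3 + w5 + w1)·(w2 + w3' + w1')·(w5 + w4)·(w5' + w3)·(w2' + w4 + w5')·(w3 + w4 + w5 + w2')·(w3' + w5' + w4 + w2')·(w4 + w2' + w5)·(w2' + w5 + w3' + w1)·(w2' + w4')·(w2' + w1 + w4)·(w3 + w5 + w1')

w1=0, w2=0, w3=1, w4=1, w5=1

Branch on w5: set w5 = 1.
The clause (w3) is unit, so w3 = 1.
Branch on w4: set w4 = 1.
The clause (w2') is unit, so w2 = 0.
The clause (w1') is unit, so w1 = 0.
All clauses are satisfied.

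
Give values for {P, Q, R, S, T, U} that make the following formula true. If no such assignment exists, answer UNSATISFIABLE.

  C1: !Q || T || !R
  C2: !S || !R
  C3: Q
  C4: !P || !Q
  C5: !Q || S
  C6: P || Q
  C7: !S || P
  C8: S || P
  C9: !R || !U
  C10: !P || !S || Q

The clause (Q) is unit, so Q = true.
The clause (!P) is unit, so P = false.
The clause (S) is unit, so S = true.
But (!S) is also a unit clause — contradiction.

UNSATISFIABLE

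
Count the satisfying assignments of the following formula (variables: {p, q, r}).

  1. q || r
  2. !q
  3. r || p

There are 2^3 = 8 truth assignments over (p, q, r).
Check each against the 3 clauses (columns in the order p, q, r):
  F F F  ✗ fails (q || r)
  F F T  ✓ satisfies all
  F T F  ✗ fails (!q)
  F T T  ✗ fails (!q)
  T F F  ✗ fails (q || r)
  T F T  ✓ satisfies all
  T T F  ✗ fails (!q)
  T T T  ✗ fails (!q)
2 of the 8 rows are models.

2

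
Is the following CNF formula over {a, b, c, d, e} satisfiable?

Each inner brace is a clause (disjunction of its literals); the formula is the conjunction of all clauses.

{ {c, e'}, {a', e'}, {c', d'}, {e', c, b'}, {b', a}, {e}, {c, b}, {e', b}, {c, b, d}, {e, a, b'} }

(e) alone gives e = 1.
(c) alone gives c = 1.
(a') alone gives a = 0.
(d') alone gives d = 0.
(b') alone gives b = 0.
But (b) is also a unit clause — contradiction.
No assignment satisfies every clause.

No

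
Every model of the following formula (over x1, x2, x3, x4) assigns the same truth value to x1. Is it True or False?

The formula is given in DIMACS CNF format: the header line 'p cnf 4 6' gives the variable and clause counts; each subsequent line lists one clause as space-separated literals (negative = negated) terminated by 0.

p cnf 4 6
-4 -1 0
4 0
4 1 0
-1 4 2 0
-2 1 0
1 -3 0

False

Suppose x1 = True.
Unit clause (¬x4) forces x4 = False.
Now (x4) is unsatisfied and unit — conflict.
So every satisfying assignment has x1 = False.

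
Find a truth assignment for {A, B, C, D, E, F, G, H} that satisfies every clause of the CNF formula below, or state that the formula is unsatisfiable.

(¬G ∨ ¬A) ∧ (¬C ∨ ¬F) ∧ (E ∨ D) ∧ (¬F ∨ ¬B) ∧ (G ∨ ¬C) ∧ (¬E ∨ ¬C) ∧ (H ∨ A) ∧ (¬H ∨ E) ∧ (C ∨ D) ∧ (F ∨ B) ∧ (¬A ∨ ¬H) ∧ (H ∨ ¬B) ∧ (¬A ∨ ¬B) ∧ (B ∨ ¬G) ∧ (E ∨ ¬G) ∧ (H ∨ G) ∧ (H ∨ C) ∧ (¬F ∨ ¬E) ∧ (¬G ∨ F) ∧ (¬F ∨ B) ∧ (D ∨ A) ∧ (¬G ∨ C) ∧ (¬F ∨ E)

Try G = False.
(¬C) alone gives C = False.
(D) alone gives D = True.
(H) alone gives H = True.
(E) alone gives E = True.
(¬A) alone gives A = False.
(¬F) alone gives F = False.
(B) alone gives B = True.
All clauses are satisfied.

A ↦ False, B ↦ True, C ↦ False, D ↦ True, E ↦ True, F ↦ False, G ↦ False, H ↦ True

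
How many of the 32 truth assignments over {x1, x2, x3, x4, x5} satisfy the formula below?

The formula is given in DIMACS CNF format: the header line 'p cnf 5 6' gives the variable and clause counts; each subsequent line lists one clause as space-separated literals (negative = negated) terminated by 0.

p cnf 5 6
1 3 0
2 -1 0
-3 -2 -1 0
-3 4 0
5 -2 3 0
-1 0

4

There are 2^5 = 32 truth assignments over (x1, x2, x3, x4, x5).
Split on x4. With x4 = True, the clauses containing x4 are satisfied and ¬x4 drops from the rest; 4 of the 2^4 = 16 assignments to the other variables satisfy what remains.
With x4 = False, by the same count on the reduced clause set, 0 assignments work.
Total: 4 + 0 = 4.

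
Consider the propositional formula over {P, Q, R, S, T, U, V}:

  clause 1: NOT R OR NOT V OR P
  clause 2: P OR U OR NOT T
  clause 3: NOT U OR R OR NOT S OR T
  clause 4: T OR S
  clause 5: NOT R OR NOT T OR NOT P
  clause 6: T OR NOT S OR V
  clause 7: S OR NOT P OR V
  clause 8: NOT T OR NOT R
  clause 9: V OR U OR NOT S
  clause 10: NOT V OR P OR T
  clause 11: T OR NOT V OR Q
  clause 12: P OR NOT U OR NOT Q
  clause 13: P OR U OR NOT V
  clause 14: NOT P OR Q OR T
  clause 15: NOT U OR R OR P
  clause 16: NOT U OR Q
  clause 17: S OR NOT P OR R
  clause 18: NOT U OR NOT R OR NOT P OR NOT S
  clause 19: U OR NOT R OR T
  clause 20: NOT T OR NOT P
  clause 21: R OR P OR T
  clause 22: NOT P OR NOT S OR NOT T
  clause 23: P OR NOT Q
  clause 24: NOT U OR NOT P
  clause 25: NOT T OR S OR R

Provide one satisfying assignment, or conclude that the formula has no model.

Branch on T: set T = false.
Unit clause (S) forces S = true.
Unit clause (V) forces V = true.
Unit clause (P) forces P = true.
Unit clause (Q) forces Q = true.
Unit clause (NOT U) forces U = false.
Unit clause (NOT R) forces R = false.
All clauses are satisfied.

P ↦ true,  Q ↦ true,  R ↦ false,  S ↦ true,  T ↦ false,  U ↦ false,  V ↦ true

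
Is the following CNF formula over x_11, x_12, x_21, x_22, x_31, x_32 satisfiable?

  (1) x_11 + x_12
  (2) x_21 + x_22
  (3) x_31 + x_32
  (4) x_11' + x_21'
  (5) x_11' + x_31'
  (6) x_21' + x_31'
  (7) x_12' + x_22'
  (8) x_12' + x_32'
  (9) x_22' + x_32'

Branch on x_11: set x_11 = 1.
(x_21') alone gives x_21 = 0.
(x_22) alone gives x_22 = 1.
(x_31') alone gives x_31 = 0.
(x_32) alone gives x_32 = 1.
Now (x_32') is unsatisfied and unit — conflict.
That branch fails; take x_11 = 0 instead.
(x_12) alone gives x_12 = 1.
(x_22') alone gives x_22 = 0.
(x_21) alone gives x_21 = 1.
(x_31') alone gives x_31 = 0.
(x_32) alone gives x_32 = 1.
Now (x_32') is unsatisfied and unit — conflict.
Either choice for x_11 ends in contradiction.
No assignment satisfies every clause.

No, unsatisfiable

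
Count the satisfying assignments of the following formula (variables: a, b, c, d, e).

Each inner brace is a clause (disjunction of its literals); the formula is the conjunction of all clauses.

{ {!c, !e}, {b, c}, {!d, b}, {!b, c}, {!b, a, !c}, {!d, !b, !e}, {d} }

There are 2^5 = 32 truth assignments over (a, b, c, d, e).
Split on c. With c = true, the clauses containing c are satisfied and !c drops from the rest; 1 of the 2^4 = 16 assignments to the other variables satisfy what remains.
With c = false, by the same count on the reduced clause set, 0 assignments work.
(One model: a=T, b=T, c=T, d=T, e=F.)
Total: 1 + 0 = 1.

1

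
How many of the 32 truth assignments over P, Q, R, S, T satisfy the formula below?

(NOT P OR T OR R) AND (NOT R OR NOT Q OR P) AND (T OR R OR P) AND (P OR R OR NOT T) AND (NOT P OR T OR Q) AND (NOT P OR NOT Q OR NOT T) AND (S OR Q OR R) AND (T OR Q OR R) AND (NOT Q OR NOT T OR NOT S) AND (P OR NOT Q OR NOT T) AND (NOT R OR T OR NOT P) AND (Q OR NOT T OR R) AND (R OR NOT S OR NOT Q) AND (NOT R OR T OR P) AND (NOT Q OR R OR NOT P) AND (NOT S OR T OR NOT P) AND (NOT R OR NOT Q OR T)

There are 2^5 = 32 truth assignments over (P, Q, R, S, T).
Split on S. With S = true, the clauses containing S are satisfied and NOT S drops from the rest; 2 of the 2^4 = 16 assignments to the other variables satisfy what remains.
With S = false, by the same count on the reduced clause set, 2 assignments work.
(One model: P=F, Q=F, R=T, S=F, T=T.)
Total: 2 + 2 = 4.

4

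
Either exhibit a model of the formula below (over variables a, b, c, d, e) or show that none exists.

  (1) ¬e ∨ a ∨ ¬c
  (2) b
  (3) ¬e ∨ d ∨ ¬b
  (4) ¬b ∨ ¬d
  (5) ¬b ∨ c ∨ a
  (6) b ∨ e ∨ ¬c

a ↦ True,  b ↦ True,  c ↦ False,  d ↦ False,  e ↦ False

From the singleton clause (b), b = True.
From the singleton clause (¬d), d = False.
From the singleton clause (¬e), e = False.
Case c = False:
From the singleton clause (a), a = True.
Every clause now holds.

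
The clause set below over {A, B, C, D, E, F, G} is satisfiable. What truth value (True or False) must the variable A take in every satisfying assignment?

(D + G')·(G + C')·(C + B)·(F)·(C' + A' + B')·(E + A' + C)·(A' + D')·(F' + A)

Suppose A = 0.
The clause (F) is unit, so F = 1.
That conflicts with the unit clause (F').
So every satisfying assignment has A = True.

True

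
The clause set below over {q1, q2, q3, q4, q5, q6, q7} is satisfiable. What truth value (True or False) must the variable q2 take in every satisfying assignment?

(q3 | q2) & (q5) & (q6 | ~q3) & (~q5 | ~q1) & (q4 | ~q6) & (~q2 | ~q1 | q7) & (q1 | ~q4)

Suppose q2 = 0.
From the singleton clause (q3), q3 = 1.
From the singleton clause (q5), q5 = 1.
From the singleton clause (q6), q6 = 1.
From the singleton clause (~q1), q1 = 0.
From the singleton clause (q4), q4 = 1.
But (~q4) is also a unit clause — contradiction.
So every satisfying assignment has q2 = True.

True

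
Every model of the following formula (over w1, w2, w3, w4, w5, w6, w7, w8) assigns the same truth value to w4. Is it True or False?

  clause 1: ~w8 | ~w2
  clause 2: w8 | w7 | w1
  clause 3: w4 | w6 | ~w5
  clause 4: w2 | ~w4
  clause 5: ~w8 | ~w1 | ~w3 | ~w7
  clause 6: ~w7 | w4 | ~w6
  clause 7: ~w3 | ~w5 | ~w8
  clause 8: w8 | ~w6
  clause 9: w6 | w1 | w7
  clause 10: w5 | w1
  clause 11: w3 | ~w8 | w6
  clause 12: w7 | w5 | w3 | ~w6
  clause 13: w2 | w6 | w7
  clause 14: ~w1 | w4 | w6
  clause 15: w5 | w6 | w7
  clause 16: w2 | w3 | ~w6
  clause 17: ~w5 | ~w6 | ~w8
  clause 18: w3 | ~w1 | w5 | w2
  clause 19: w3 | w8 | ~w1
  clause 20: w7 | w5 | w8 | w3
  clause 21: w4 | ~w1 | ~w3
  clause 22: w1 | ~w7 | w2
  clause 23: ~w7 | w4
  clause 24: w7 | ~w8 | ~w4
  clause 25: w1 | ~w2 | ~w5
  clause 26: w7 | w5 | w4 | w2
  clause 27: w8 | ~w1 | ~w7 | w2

Suppose w4 = 0.
From the singleton clause (~w7), w7 = 0.
Case w8 = 0:
From the singleton clause (w1), w1 = 1.
From the singleton clause (~w6), w6 = 0.
That conflicts with the unit clause (w6).
Backtrack on w8: now try w8 = 1.
From the singleton clause (~w2), w2 = 0.
From the singleton clause (w6), w6 = 1.
From the singleton clause (w3), w3 = 1.
From the singleton clause (~w5), w5 = 0.
That conflicts with the unit clause (w5).
Either choice for w8 ends in contradiction.
So every satisfying assignment has w4 = True.

True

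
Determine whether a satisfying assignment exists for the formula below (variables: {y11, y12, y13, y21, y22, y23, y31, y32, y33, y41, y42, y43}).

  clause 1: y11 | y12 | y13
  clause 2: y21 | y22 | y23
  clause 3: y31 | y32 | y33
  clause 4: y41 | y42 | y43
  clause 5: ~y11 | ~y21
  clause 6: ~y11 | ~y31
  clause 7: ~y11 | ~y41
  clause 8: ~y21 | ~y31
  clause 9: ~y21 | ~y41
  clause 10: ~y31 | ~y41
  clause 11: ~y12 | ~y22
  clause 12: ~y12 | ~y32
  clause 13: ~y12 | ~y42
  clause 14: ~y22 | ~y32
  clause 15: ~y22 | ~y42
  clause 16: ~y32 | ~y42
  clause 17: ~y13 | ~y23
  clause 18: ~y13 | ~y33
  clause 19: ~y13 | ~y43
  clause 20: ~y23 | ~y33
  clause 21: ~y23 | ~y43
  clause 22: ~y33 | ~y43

No

Branch on y11: set y11 = 0.
Branch on y12: set y12 = 1.
(~y22) alone gives y22 = 0.
(~y32) alone gives y32 = 0.
(~y42) alone gives y42 = 0.
Branch on y21: set y21 = 1.
(~y31) alone gives y31 = 0.
(y33) alone gives y33 = 1.
(~y41) alone gives y41 = 0.
(y43) alone gives y43 = 1.
Now (~y43) is unsatisfied and unit — conflict.
That branch fails; take y21 = 0 instead.
(y23) alone gives y23 = 1.
(~y13) alone gives y13 = 0.
(~y33) alone gives y33 = 0.
(y31) alone gives y31 = 1.
(~y41) alone gives y41 = 0.
(y43) alone gives y43 = 1.
Now (~y43) is unsatisfied and unit — conflict.
Either choice for y21 ends in contradiction.
That branch fails; take y12 = 0 instead.
(y13) alone gives y13 = 1.
(~y23) alone gives y23 = 0.
(~y33) alone gives y33 = 0.
(~y43) alone gives y43 = 0.
Branch on y21: set y21 = 1.
(~y31) alone gives y31 = 0.
(y32) alone gives y32 = 1.
(~y41) alone gives y41 = 0.
(y42) alone gives y42 = 1.
Now (~y42) is unsatisfied and unit — conflict.
That branch fails; take y21 = 0 instead.
(y22) alone gives y22 = 1.
(~y32) alone gives y32 = 0.
(y31) alone gives y31 = 1.
(~y41) alone gives y41 = 0.
(y42) alone gives y42 = 1.
Now (~y42) is unsatisfied and unit — conflict.
Either choice for y21 ends in contradiction.
Either choice for y12 ends in contradiction.
That branch fails; take y11 = 1 instead.
(~y21) alone gives y21 = 0.
(~y31) alone gives y31 = 0.
(~y41) alone gives y41 = 0.
Branch on y22: set y22 = 1.
(~y12) alone gives y12 = 0.
(~y32) alone gives y32 = 0.
(y33) alone gives y33 = 1.
(~y42) alone gives y42 = 0.
(y43) alone gives y43 = 1.
Now (~y43) is unsatisfied and unit — conflict.
That branch fails; take y22 = 0 instead.
(y23) alone gives y23 = 1.
(~y13) alone gives y13 = 0.
(~y33) alone gives y33 = 0.
(y32) alone gives y32 = 1.
(~y12) alone gives y12 = 0.
(~y42) alone gives y42 = 0.
(y43) alone gives y43 = 1.
Now (~y43) is unsatisfied and unit — conflict.
Either choice for y22 ends in contradiction.
Either choice for y11 ends in contradiction.
No assignment satisfies every clause.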